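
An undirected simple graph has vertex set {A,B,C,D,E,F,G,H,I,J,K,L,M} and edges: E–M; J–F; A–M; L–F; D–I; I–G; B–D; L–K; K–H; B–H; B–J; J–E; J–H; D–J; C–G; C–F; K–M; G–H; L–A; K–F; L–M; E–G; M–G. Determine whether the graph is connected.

A breadth-first search from A visits A, M, L, E, K, G, F, J, H, C, I, B, D — all 13 vertices — so the graph is connected.

Yes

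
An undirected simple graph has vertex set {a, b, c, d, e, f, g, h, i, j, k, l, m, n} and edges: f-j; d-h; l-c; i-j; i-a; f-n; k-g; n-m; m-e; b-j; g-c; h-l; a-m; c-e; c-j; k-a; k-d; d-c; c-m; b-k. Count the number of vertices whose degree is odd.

2

Degrees: a:3, b:2, c:6, d:3, e:2, f:2, g:2, h:2, i:2, j:4, k:4, l:2, m:4, n:2
Odd-degree vertices: a, d.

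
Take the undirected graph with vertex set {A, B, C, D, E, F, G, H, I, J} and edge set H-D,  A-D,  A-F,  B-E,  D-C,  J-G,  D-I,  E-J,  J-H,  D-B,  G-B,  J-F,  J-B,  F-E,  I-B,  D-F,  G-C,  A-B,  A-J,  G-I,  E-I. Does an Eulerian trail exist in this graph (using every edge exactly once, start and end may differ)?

Degrees: A:4, B:6, C:2, D:6, E:4, F:4, G:4, H:2, I:4, J:6
Odd-degree vertices: none (0 total).
The non-isolated vertices are connected and exactly 0 have odd degree, so an Eulerian trail exists.

Yes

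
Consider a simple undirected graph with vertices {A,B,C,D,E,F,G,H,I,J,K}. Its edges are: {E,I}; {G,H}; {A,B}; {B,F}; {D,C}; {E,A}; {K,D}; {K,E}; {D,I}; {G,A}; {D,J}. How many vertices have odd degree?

Degrees: A:3, B:2, C:1, D:4, E:3, F:1, G:2, H:1, I:2, J:1, K:2
Odd-degree vertices: A, C, E, F, H, J.

6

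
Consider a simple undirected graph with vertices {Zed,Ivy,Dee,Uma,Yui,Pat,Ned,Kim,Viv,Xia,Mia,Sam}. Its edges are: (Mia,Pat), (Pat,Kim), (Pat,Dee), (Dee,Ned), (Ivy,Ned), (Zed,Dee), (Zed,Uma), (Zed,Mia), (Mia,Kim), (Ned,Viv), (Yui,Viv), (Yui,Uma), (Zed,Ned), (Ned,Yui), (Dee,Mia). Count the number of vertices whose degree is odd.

4

Degrees: Zed:4, Ivy:1, Dee:4, Uma:2, Yui:3, Pat:3, Ned:5, Kim:2, Viv:2, Xia:0, Mia:4, Sam:0
Odd-degree vertices: Ivy, Yui, Pat, Ned.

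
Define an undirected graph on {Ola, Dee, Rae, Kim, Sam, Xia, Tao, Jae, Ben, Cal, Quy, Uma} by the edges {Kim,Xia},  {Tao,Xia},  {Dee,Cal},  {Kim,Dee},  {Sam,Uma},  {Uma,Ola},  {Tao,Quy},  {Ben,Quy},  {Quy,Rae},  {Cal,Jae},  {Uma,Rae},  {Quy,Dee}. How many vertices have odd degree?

6

Degrees: Ola:1, Dee:3, Rae:2, Kim:2, Sam:1, Xia:2, Tao:2, Jae:1, Ben:1, Cal:2, Quy:4, Uma:3
Odd-degree vertices: Ola, Dee, Sam, Jae, Ben, Uma.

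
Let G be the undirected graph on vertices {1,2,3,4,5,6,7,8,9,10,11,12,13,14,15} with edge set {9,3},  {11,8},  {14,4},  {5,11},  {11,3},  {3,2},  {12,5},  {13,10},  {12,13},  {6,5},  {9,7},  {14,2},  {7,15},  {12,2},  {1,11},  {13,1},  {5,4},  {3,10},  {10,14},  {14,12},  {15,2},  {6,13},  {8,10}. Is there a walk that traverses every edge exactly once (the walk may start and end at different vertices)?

Yes

Degrees: 1:2, 2:4, 3:4, 4:2, 5:4, 6:2, 7:2, 8:2, 9:2, 10:4, 11:4, 12:4, 13:4, 14:4, 15:2
Odd-degree vertices: none (0 total).
With 0 odd-degree vertices and all edges in one connected piece, an Eulerian trail exists.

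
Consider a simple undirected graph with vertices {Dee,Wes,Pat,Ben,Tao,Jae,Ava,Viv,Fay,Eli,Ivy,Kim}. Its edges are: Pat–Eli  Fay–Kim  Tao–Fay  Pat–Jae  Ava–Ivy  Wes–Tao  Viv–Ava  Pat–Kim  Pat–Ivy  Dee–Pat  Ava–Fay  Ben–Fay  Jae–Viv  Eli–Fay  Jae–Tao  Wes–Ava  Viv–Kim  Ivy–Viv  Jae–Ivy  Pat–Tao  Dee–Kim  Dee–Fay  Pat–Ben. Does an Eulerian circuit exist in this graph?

No

Degrees: Dee:3, Wes:2, Pat:7, Ben:2, Tao:4, Jae:4, Ava:4, Viv:4, Fay:6, Eli:2, Ivy:4, Kim:4
Vertices with odd degree: Dee, Pat. An Eulerian circuit requires all degrees even.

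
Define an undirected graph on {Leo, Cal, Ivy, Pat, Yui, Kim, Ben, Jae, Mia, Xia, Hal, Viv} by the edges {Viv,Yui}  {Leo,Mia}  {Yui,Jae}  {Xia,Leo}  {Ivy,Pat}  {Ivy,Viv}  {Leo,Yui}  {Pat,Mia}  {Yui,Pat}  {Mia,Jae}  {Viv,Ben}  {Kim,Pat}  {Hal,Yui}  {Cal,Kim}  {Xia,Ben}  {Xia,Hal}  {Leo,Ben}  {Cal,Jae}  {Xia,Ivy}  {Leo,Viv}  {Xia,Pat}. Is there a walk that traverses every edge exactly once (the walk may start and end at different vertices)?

Degrees: Leo:5, Cal:2, Ivy:3, Pat:5, Yui:5, Kim:2, Ben:3, Jae:3, Mia:3, Xia:5, Hal:2, Viv:4
Odd-degree vertices: Leo, Ivy, Pat, Yui, Ben, Jae, Mia, Xia (8 total).
With 8 odd-degree vertices (more than two), no single trail can use every edge.

No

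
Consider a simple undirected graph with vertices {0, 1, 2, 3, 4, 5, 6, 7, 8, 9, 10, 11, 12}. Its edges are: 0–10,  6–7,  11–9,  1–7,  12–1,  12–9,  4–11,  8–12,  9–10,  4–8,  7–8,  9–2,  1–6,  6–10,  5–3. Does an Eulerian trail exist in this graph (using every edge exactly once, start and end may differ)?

No

Degrees: 0:1, 1:3, 2:1, 3:1, 4:2, 5:1, 6:3, 7:3, 8:3, 9:4, 10:3, 11:2, 12:3
Odd-degree vertices: 0, 1, 2, 3, 5, 6, 7, 8, 10, 12 (10 total).
An Eulerian trail requires 0 or 2 odd-degree vertices; here there are 10.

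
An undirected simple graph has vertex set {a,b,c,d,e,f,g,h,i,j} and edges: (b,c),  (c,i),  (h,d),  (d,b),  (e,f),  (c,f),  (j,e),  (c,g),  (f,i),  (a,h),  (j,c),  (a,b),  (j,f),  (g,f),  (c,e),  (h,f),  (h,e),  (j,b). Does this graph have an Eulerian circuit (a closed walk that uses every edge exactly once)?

Degrees: a:2, b:4, c:6, d:2, e:4, f:6, g:2, h:4, i:2, j:4
All degrees are even and the non-isolated vertices are connected — an Eulerian circuit exists.

Yes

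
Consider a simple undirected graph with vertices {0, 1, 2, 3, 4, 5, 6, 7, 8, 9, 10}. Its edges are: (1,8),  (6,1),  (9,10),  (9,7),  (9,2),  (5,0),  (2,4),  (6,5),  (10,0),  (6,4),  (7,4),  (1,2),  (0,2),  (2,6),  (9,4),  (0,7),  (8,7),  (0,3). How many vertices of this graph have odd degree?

4

Degrees: 0:5, 1:3, 2:5, 3:1, 4:4, 5:2, 6:4, 7:4, 8:2, 9:4, 10:2
Odd-degree vertices: 0, 1, 2, 3.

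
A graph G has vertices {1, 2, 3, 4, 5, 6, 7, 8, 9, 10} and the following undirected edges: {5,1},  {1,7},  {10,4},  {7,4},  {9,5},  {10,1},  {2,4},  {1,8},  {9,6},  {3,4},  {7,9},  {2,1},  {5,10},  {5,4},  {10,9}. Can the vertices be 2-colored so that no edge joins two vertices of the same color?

No

The cycle 1-5-10-1 has length 3, which is odd, so the graph is not bipartite.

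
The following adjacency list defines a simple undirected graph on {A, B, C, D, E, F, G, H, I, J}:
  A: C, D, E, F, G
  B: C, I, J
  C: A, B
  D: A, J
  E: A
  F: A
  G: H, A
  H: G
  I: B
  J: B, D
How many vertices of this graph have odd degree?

Degrees: A:5, B:3, C:2, D:2, E:1, F:1, G:2, H:1, I:1, J:2
Odd-degree vertices: A, B, E, F, H, I.

6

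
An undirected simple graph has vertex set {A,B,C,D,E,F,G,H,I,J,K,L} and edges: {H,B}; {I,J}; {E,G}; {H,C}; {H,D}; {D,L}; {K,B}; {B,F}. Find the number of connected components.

Component: {A}
Component: {E, G}
Component: {I, J}
Component: {B, C, D, F, H, K, L}

4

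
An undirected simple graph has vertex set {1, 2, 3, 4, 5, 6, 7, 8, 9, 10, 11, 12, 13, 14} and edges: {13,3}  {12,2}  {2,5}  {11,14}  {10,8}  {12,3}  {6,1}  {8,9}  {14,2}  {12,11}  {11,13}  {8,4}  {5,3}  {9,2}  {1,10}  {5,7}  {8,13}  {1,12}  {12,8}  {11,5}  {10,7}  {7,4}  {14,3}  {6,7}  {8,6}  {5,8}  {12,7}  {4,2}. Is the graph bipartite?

A valid 2-coloring puts {4, 5, 6, 9, 10, 12, 13, 14} on one side and {1, 2, 3, 7, 8, 11} on the other; every edge crosses between the two sides.

Yes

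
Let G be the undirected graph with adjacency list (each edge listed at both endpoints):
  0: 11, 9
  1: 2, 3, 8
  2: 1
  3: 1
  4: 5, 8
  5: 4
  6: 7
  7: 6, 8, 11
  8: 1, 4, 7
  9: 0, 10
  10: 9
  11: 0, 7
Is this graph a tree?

|V| = 12, |E| = 11.
It is connected with exactly 11 edges, hence acyclic — it is a tree.

Yes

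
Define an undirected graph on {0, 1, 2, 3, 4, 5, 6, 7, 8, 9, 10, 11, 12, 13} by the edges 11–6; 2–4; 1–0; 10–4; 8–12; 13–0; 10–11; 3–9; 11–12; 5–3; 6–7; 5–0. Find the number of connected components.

Component: {0, 1, 3, 5, 9, 13}
Component: {2, 4, 6, 7, 8, 10, 11, 12}

2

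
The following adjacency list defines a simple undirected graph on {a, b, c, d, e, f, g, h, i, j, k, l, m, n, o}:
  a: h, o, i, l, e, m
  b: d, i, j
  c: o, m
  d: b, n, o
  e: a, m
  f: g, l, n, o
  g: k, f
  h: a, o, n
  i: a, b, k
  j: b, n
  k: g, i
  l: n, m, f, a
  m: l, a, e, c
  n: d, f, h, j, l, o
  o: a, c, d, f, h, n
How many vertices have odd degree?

4

Degrees: a:6, b:3, c:2, d:3, e:2, f:4, g:2, h:3, i:3, j:2, k:2, l:4, m:4, n:6, o:6
Odd-degree vertices: b, d, h, i.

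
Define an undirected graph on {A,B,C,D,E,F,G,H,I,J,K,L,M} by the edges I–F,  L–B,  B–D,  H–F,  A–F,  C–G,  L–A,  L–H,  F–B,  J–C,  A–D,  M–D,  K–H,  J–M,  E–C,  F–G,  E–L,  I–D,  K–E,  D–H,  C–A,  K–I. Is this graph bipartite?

No

The cycle D-A-C-J-M-D has length 5, which is odd, so the graph is not bipartite.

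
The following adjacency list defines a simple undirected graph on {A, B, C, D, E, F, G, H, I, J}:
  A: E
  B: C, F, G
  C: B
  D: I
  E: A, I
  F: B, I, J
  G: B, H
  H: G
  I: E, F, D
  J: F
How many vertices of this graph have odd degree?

8

Degrees: A:1, B:3, C:1, D:1, E:2, F:3, G:2, H:1, I:3, J:1
Odd-degree vertices: A, B, C, D, F, H, I, J.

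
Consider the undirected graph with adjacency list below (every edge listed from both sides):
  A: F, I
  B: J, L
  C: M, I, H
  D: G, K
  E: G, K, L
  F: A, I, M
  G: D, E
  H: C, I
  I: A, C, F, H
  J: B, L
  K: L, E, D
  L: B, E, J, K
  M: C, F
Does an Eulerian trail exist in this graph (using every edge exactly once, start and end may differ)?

Degrees: A:2, B:2, C:3, D:2, E:3, F:3, G:2, H:2, I:4, J:2, K:3, L:4, M:2
Odd-degree vertices: C, E, F, K (4 total).
With 4 odd-degree vertices (more than two), no single trail can use every edge.

No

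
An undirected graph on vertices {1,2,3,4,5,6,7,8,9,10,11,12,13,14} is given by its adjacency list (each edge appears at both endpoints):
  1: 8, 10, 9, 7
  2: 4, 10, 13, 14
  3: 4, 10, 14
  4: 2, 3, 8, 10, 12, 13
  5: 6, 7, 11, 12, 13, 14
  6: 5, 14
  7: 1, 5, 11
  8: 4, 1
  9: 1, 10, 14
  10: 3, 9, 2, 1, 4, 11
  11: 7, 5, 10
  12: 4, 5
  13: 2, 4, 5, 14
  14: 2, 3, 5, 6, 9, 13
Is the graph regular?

Degrees: 1:4, 2:4, 3:3, 4:6, 5:6, 6:2, 7:3, 8:2, 9:3, 10:6, 11:3, 12:2, 13:4, 14:6
Vertex 6 has degree 2 while 4 has degree 6, so the graph is not regular.

No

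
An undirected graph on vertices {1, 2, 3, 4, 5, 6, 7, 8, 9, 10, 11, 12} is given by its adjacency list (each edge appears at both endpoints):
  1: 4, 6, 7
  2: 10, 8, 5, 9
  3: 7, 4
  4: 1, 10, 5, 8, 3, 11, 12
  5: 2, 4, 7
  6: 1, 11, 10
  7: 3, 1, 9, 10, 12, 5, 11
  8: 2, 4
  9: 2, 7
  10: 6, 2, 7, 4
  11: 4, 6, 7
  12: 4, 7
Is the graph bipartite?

Yes

Partition the vertices as {2, 4, 6, 7} vs {1, 3, 5, 8, 9, 10, 11, 12}. Each listed edge has one endpoint in each part, so the graph is bipartite.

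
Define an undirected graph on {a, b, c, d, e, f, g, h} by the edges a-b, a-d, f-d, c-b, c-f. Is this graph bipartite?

No

The cycle d-a-b-c-f-d has length 5, which is odd, so the graph is not bipartite.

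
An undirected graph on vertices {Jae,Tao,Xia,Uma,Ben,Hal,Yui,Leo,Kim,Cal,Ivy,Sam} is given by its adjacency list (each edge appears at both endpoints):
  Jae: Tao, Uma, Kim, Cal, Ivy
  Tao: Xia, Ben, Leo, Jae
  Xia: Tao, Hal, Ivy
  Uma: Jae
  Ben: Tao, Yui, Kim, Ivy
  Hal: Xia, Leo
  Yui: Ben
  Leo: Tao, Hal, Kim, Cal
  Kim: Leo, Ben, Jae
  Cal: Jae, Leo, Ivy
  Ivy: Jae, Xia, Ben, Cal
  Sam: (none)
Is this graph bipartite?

No

Jae-Cal-Ivy-Jae is an odd cycle (length 3), and a bipartite graph can contain only even cycles.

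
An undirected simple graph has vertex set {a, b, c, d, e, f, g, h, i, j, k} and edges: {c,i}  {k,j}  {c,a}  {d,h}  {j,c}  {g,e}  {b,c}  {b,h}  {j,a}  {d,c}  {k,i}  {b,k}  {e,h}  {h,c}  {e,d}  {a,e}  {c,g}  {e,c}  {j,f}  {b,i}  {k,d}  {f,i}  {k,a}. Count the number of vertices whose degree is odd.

Degrees: a:4, b:4, c:8, d:4, e:5, f:2, g:2, h:4, i:4, j:4, k:5
Odd-degree vertices: e, k.

2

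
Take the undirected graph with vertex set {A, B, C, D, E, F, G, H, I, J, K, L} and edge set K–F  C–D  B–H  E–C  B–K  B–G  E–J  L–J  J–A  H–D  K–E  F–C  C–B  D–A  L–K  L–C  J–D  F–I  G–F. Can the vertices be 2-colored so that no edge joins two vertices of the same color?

A-D-J-A is an odd cycle (length 3), and a bipartite graph can contain only even cycles.

No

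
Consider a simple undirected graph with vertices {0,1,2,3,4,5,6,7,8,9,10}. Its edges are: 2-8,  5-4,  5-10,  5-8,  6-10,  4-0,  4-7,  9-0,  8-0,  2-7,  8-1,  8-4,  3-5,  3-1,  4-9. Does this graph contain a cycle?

|V| = 11, |E| = 15, number of components = 1.
One cycle is 4-7-2-8-4.

Yes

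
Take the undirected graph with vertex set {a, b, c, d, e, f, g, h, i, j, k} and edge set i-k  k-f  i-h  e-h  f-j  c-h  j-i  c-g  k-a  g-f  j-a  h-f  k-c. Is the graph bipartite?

Yes

Color {b, d, g, h, j, k} black and {a, c, e, f, i} white. No edge joins two same-colored vertices, so the graph is bipartite.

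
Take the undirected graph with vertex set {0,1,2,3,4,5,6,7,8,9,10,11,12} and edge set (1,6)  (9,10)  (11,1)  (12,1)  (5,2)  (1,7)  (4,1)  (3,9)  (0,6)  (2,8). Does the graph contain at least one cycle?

No

The graph has 13 vertices, 10 edges, and 3 connected components.
Since 10 = 13 - 3, the graph is a forest and contains no cycle.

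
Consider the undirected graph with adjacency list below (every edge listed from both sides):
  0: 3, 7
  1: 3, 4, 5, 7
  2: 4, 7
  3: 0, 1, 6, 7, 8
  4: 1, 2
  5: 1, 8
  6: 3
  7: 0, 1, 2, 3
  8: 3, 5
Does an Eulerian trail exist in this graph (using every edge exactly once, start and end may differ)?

Degrees: 0:2, 1:4, 2:2, 3:5, 4:2, 5:2, 6:1, 7:4, 8:2
Odd-degree vertices: 3, 6 (2 total).
With 2 odd-degree vertices and all edges in one connected piece, an Eulerian trail exists (from 3 to 6).

Yes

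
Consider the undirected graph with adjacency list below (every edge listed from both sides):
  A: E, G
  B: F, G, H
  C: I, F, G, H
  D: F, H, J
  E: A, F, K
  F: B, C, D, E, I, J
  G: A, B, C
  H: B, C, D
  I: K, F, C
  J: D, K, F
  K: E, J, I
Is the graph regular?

Degrees: A:2, B:3, C:4, D:3, E:3, F:6, G:3, H:3, I:3, J:3, K:3
Degrees are not all equal (e.g. deg(A)=2 but deg(F)=6); not regular.

No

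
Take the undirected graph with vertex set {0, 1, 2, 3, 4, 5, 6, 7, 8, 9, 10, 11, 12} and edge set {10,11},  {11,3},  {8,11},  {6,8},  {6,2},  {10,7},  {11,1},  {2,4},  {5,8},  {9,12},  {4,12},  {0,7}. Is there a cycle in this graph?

|V| = 13, |E| = 12, number of components = 1.
A forest on 13 vertices with 1 component has exactly 12 edges, which matches — so no cycle.

No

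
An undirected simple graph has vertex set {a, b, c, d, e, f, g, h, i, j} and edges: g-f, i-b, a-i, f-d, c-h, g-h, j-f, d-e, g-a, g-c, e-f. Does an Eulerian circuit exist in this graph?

Degrees: a:2, b:1, c:2, d:2, e:2, f:4, g:4, h:2, i:2, j:1
Vertices with odd degree: b, j. An Eulerian circuit requires all degrees even.

No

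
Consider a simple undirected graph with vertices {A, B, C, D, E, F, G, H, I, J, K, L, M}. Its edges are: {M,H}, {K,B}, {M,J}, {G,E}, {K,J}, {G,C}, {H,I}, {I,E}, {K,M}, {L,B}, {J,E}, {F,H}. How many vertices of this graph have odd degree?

Degrees: A:0, B:2, C:1, D:0, E:3, F:1, G:2, H:3, I:2, J:3, K:3, L:1, M:3
Odd-degree vertices: C, E, F, H, J, K, L, M.

8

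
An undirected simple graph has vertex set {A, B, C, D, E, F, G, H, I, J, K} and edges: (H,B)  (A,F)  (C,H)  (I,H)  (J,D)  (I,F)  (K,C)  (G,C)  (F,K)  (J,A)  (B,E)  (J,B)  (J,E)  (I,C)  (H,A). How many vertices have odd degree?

6

Degrees: A:3, B:3, C:4, D:1, E:2, F:3, G:1, H:4, I:3, J:4, K:2
Odd-degree vertices: A, B, D, F, G, I.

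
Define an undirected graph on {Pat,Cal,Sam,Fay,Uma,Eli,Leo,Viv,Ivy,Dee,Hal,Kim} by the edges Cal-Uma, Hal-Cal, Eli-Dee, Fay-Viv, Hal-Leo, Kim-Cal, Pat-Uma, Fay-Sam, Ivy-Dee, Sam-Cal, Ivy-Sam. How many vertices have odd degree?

Degrees: Pat:1, Cal:4, Sam:3, Fay:2, Uma:2, Eli:1, Leo:1, Viv:1, Ivy:2, Dee:2, Hal:2, Kim:1
Odd-degree vertices: Pat, Sam, Eli, Leo, Viv, Kim.

6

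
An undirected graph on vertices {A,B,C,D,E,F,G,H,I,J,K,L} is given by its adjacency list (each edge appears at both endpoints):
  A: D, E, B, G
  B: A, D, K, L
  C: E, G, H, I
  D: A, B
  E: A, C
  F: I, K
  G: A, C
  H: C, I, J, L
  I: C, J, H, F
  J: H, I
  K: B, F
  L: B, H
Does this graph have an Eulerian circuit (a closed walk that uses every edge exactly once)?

Yes

Degrees: A:4, B:4, C:4, D:2, E:2, F:2, G:2, H:4, I:4, J:2, K:2, L:2
All degrees are even and the non-isolated vertices are connected — an Eulerian circuit exists.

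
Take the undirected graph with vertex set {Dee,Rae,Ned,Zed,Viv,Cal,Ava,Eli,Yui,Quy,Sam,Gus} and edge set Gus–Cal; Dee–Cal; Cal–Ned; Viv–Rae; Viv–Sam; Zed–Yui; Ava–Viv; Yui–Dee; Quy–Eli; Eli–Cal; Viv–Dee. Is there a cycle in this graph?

|V| = 12, |E| = 11, number of components = 1.
Since 11 = 12 - 1, the graph is a forest and contains no cycle.

No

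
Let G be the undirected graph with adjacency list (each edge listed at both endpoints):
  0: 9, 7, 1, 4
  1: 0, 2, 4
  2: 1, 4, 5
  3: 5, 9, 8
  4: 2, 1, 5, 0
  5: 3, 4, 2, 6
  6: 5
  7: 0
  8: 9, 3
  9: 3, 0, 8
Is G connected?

Yes

Starting from 0 and exploring outward reaches every vertex (0, 9, 1, 7, 4, 8, 3, 2, 5, 6); the graph is connected.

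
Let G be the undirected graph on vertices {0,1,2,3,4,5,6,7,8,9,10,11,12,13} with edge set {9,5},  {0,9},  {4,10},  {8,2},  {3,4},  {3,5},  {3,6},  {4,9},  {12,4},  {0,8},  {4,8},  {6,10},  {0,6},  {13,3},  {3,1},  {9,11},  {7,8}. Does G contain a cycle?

Yes

|V| = 14, |E| = 17, number of components = 1.
Since 17 > 14 - 1, a cycle must exist; for instance 0-6-3-4-8-0.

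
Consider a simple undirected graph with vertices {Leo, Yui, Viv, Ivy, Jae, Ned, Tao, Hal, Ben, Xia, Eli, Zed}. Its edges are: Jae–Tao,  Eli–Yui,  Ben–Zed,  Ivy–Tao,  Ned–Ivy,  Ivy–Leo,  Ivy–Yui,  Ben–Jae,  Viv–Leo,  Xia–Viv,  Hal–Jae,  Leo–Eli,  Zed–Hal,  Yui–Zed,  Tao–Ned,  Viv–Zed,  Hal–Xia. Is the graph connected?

A breadth-first search from Leo visits Leo, Viv, Eli, Ivy, Zed, Xia, Yui, Ned, Tao, Ben, Hal, Jae — all 12 vertices — so the graph is connected.

Yes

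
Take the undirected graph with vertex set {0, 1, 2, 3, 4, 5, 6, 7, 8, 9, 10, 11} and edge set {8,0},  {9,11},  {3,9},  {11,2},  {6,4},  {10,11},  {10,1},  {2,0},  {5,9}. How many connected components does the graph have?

Component: {7}
Component: {4, 6}
Component: {0, 1, 2, 3, 5, 8, 9, 10, 11}

3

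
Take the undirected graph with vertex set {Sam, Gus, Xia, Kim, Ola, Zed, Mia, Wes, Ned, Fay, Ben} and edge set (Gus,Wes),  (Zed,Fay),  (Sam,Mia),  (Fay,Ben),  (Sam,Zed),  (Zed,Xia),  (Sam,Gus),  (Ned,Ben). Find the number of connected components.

3

Component: {Kim}
Component: {Ola}
Component: {Sam, Gus, Xia, Zed, Mia, Wes, Ned, Fay, Ben}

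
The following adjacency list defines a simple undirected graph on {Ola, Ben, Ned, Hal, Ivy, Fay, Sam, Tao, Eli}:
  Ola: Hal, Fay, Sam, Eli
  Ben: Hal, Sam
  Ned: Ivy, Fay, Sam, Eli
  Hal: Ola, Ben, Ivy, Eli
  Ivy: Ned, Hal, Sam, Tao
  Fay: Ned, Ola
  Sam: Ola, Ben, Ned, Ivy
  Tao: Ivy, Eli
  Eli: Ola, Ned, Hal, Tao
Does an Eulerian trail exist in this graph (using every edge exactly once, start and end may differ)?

Yes

Degrees: Ola:4, Ben:2, Ned:4, Hal:4, Ivy:4, Fay:2, Sam:4, Tao:2, Eli:4
Odd-degree vertices: none (0 total).
With 0 odd-degree vertices and all edges in one connected piece, an Eulerian trail exists.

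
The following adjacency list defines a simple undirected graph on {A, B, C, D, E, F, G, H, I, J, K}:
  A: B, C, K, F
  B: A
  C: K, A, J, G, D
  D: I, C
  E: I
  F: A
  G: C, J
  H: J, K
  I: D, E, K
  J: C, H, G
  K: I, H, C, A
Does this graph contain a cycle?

Yes

The graph has 11 vertices, 14 edges, and 1 connected component.
Since 14 > 11 - 1, a cycle must exist; for instance C-J-H-K-C.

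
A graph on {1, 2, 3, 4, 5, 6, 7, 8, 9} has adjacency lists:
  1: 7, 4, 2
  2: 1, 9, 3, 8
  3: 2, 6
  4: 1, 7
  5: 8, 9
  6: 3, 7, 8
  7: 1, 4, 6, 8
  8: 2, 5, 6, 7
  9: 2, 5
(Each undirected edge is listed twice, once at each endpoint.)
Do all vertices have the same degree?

Degrees: 1:3, 2:4, 3:2, 4:2, 5:2, 6:3, 7:4, 8:4, 9:2
Degrees are not all equal (e.g. deg(3)=2 but deg(2)=4); not regular.

No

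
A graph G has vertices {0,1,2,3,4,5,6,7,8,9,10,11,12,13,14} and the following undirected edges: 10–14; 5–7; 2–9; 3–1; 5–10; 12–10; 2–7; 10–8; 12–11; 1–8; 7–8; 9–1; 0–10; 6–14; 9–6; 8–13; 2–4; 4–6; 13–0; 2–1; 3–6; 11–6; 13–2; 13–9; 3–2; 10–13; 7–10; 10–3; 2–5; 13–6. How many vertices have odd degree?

2

Degrees: 0:2, 1:4, 2:7, 3:4, 4:2, 5:3, 6:6, 7:4, 8:4, 9:4, 10:8, 11:2, 12:2, 13:6, 14:2
Odd-degree vertices: 2, 5.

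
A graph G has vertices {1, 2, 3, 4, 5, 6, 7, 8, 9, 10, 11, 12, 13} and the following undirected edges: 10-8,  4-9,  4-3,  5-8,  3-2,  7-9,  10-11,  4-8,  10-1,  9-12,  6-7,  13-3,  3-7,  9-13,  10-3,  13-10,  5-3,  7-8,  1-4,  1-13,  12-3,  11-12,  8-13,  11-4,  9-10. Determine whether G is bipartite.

No

3-10-13-3 is an odd cycle (length 3), and a bipartite graph can contain only even cycles.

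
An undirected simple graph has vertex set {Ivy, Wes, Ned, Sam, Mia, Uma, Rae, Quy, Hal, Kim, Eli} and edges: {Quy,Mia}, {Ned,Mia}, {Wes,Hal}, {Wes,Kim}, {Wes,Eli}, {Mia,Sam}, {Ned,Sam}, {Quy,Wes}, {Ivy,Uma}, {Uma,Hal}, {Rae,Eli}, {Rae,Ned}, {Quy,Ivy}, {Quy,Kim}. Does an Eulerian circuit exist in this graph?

No

Degrees: Ivy:2, Wes:4, Ned:3, Sam:2, Mia:3, Uma:2, Rae:2, Quy:4, Hal:2, Kim:2, Eli:2
Vertices with odd degree: Ned, Mia. An Eulerian circuit requires all degrees even.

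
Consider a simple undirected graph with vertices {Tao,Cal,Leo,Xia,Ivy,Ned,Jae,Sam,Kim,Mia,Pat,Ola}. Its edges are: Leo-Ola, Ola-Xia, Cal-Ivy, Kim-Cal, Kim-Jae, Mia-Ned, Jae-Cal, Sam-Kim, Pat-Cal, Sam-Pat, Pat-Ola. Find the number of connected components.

3

Component: {Tao}
Component: {Ned, Mia}
Component: {Cal, Leo, Xia, Ivy, Jae, Sam, Kim, Pat, Ola}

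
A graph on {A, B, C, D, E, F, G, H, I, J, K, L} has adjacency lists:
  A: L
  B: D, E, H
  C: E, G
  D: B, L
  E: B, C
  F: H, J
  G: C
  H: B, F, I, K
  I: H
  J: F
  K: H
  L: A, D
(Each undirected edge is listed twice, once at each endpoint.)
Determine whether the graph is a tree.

Yes

|V| = 12, |E| = 11.
It is connected with exactly 11 edges, hence acyclic — it is a tree.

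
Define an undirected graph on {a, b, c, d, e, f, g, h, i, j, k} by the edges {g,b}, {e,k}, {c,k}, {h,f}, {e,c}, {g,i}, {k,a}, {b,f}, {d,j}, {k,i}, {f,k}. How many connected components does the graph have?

2

Component: {d, j}
Component: {a, b, c, e, f, g, h, i, k}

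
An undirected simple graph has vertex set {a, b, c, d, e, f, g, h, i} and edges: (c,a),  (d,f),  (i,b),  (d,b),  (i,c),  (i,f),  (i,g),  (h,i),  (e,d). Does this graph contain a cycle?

The graph has 9 vertices, 9 edges, and 1 connected component.
Since 9 > 9 - 1, a cycle must exist; for instance i-f-d-b-i.

Yes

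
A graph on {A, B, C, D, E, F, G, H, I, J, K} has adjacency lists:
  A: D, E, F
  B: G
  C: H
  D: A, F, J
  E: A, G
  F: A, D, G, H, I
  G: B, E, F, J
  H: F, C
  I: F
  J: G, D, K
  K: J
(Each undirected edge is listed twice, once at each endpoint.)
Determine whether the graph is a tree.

The graph has 11 vertices and 13 edges.
A tree on 11 vertices has exactly 10 edges; this graph has 13, so it contains a cycle and is not a tree.

No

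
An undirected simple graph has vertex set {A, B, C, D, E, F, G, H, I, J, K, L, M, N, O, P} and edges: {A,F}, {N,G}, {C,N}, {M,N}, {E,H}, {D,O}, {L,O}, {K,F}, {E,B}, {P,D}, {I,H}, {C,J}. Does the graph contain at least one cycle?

No

|V| = 16, |E| = 12, number of components = 4.
A forest on 16 vertices with 4 components has exactly 12 edges, which matches — so no cycle.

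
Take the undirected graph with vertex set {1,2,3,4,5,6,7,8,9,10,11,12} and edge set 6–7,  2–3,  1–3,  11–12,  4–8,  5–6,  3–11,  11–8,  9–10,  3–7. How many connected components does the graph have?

Component: {9, 10}
Component: {1, 2, 3, 4, 5, 6, 7, 8, 11, 12}

2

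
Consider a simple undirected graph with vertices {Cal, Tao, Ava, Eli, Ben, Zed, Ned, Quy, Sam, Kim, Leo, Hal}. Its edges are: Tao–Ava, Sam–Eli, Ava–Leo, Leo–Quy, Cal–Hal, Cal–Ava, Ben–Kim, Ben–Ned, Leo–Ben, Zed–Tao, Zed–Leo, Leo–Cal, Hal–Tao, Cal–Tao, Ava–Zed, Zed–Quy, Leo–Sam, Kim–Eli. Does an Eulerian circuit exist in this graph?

No

Degrees: Cal:4, Tao:4, Ava:4, Eli:2, Ben:3, Zed:4, Ned:1, Quy:2, Sam:2, Kim:2, Leo:6, Hal:2
Vertices with odd degree: Ben, Ned. An Eulerian circuit requires all degrees even.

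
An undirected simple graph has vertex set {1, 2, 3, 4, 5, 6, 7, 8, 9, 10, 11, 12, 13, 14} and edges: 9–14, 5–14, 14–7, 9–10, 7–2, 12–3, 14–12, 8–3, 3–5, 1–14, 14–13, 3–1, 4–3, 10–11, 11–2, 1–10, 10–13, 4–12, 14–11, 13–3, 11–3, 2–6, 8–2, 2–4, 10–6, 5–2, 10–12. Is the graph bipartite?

No

The cycle 12-4-3-12 has length 3, which is odd, so the graph is not bipartite.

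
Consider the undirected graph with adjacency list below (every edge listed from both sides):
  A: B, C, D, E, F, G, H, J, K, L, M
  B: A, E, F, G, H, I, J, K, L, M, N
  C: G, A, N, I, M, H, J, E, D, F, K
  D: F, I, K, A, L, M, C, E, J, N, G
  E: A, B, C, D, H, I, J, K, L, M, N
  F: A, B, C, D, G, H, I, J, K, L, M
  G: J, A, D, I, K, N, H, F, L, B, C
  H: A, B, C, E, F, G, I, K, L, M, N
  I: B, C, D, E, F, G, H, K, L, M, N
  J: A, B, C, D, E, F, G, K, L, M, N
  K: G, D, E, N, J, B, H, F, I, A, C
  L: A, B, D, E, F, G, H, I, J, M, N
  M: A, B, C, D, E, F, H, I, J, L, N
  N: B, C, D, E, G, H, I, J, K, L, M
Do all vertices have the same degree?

Yes

Degrees: A:11, B:11, C:11, D:11, E:11, F:11, G:11, H:11, I:11, J:11, K:11, L:11, M:11, N:11
Every vertex has degree 11, so the graph is 11-regular.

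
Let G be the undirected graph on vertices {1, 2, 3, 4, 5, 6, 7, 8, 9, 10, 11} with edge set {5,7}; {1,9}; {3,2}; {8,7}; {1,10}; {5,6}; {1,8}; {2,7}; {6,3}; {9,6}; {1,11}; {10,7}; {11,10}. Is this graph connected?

No

Component: {4}
Component: {1, 2, 3, 5, 6, 7, 8, 9, 10, 11}
There are 2 separate components, so the graph is not connected.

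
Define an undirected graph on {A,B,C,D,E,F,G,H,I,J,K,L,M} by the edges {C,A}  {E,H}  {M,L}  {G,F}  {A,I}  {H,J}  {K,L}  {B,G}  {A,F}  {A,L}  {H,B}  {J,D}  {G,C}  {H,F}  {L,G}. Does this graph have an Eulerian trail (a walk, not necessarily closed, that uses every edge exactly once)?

Degrees: A:4, B:2, C:2, D:1, E:1, F:3, G:4, H:4, I:1, J:2, K:1, L:4, M:1
Odd-degree vertices: D, E, F, I, K, M (6 total).
With 6 odd-degree vertices (more than two), no single trail can use every edge.

No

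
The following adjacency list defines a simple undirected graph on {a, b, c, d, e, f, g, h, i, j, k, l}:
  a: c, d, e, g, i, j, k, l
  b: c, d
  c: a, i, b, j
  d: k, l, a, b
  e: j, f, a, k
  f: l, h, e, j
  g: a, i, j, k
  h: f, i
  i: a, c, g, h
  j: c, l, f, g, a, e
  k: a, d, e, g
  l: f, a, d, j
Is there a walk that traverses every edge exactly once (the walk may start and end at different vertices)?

Degrees: a:8, b:2, c:4, d:4, e:4, f:4, g:4, h:2, i:4, j:6, k:4, l:4
Odd-degree vertices: none (0 total).
The non-isolated vertices are connected and exactly 0 have odd degree, so an Eulerian trail exists.

Yes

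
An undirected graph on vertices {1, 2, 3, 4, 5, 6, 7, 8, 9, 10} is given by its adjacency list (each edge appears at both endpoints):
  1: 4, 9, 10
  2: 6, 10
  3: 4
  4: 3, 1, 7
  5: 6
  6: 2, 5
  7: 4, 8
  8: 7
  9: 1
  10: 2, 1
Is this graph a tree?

Yes

The graph has 10 vertices and 9 edges.
Connected and |E| = |V| - 1, which characterizes a tree.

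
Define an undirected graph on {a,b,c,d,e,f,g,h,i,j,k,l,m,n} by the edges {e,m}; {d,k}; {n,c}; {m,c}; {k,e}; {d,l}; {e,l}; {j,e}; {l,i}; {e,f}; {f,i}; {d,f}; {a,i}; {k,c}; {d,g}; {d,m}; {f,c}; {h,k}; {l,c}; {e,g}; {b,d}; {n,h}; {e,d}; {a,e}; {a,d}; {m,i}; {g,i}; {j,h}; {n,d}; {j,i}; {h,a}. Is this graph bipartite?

The cycle f-e-d-f has length 3, which is odd, so the graph is not bipartite.

No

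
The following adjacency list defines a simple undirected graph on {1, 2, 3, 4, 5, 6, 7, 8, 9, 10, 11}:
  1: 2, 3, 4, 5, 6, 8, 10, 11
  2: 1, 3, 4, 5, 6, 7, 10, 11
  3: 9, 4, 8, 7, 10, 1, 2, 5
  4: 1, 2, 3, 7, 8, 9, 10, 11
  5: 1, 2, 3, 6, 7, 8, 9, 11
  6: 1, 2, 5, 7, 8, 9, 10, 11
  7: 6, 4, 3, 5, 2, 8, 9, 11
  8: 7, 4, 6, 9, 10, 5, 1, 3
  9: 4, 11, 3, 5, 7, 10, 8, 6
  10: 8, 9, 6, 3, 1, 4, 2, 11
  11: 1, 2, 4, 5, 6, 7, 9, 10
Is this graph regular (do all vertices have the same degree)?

Yes

Degrees: 1:8, 2:8, 3:8, 4:8, 5:8, 6:8, 7:8, 8:8, 9:8, 10:8, 11:8
Every vertex has degree 8, so the graph is 8-regular.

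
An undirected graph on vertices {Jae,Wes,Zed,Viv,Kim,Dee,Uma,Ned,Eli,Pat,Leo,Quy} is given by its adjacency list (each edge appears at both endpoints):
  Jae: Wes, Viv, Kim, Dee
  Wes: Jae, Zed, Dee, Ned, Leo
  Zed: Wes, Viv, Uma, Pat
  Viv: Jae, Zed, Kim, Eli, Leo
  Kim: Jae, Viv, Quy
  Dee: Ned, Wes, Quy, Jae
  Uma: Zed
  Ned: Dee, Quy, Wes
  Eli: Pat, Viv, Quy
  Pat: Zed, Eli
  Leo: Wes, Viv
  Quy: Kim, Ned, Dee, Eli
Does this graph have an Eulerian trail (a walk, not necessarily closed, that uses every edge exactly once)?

Degrees: Jae:4, Wes:5, Zed:4, Viv:5, Kim:3, Dee:4, Uma:1, Ned:3, Eli:3, Pat:2, Leo:2, Quy:4
Odd-degree vertices: Wes, Viv, Kim, Uma, Ned, Eli (6 total).
With 6 odd-degree vertices (more than two), no single trail can use every edge.

No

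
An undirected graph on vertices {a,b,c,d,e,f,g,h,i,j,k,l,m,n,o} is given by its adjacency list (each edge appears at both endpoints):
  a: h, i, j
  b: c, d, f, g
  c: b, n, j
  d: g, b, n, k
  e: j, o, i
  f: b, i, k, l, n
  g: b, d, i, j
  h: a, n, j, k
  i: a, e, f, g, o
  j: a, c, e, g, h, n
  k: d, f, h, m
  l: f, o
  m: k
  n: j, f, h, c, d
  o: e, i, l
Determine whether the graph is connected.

A breadth-first search from a visits a, j, h, i, c, e, g, n, k, f, o, b, d, m, l — all 15 vertices — so the graph is connected.

Yes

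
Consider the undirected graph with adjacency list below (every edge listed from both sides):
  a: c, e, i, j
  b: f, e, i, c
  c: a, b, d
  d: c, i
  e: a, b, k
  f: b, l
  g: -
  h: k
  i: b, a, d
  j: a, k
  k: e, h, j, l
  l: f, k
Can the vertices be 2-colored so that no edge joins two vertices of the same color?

No

The cycle k-e-b-f-l-k has length 5, which is odd, so the graph is not bipartite.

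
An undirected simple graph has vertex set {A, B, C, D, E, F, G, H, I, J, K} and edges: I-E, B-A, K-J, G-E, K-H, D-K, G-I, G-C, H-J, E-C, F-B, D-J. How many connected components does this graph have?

Component: {A, B, F}
Component: {C, E, G, I}
Component: {D, H, J, K}

3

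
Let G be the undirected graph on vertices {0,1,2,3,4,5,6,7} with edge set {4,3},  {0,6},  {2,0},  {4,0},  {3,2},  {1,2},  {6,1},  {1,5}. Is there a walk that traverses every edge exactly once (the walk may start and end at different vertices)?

No

Degrees: 0:3, 1:3, 2:3, 3:2, 4:2, 5:1, 6:2, 7:0
Odd-degree vertices: 0, 1, 2, 5 (4 total).
An Eulerian trail requires 0 or 2 odd-degree vertices; here there are 4.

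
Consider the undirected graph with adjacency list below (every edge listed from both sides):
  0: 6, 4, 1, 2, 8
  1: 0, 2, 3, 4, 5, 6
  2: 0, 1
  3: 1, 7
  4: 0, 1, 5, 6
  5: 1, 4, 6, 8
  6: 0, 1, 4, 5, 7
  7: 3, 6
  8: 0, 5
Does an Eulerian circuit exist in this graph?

No

Degrees: 0:5, 1:6, 2:2, 3:2, 4:4, 5:4, 6:5, 7:2, 8:2
0, 6 have odd degree; an Eulerian circuit needs every degree to be even, so none exists.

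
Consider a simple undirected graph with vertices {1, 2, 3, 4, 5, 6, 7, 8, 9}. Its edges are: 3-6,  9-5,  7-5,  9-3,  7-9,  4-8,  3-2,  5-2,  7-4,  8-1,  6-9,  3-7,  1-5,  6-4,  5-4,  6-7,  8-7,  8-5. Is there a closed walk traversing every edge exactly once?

Yes

Degrees: 1:2, 2:2, 3:4, 4:4, 5:6, 6:4, 7:6, 8:4, 9:4
All degrees are even and the non-isolated vertices are connected — an Eulerian circuit exists.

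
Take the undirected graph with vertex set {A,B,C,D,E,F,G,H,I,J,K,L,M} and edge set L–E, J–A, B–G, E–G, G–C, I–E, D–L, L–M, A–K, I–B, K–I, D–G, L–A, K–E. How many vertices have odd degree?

6

Degrees: A:3, B:2, C:1, D:2, E:4, F:0, G:4, H:0, I:3, J:1, K:3, L:4, M:1
Odd-degree vertices: A, C, I, J, K, M.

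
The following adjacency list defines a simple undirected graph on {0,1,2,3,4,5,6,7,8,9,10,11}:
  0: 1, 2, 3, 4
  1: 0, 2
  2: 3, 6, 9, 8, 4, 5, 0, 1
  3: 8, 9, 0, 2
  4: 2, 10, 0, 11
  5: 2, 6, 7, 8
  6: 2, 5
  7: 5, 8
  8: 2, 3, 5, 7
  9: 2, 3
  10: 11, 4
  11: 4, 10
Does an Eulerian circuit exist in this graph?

Degrees: 0:4, 1:2, 2:8, 3:4, 4:4, 5:4, 6:2, 7:2, 8:4, 9:2, 10:2, 11:2
All degrees are even and the non-isolated vertices are connected — an Eulerian circuit exists.

Yes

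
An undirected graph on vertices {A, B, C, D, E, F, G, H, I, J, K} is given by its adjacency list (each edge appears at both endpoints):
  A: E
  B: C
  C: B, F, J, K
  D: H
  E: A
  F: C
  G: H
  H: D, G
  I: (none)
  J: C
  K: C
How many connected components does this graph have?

Component: {I}
Component: {A, E}
Component: {D, G, H}
Component: {B, C, F, J, K}

4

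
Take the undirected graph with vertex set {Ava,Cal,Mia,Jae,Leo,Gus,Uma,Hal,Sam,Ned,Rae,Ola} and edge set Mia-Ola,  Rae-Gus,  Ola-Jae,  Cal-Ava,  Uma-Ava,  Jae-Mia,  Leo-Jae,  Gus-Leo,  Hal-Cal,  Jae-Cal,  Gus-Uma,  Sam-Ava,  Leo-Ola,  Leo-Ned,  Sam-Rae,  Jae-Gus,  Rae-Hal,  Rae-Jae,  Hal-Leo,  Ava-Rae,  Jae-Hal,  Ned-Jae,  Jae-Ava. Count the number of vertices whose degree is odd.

Degrees: Ava:5, Cal:3, Mia:2, Jae:9, Leo:5, Gus:4, Uma:2, Hal:4, Sam:2, Ned:2, Rae:5, Ola:3
Odd-degree vertices: Ava, Cal, Jae, Leo, Rae, Ola.

6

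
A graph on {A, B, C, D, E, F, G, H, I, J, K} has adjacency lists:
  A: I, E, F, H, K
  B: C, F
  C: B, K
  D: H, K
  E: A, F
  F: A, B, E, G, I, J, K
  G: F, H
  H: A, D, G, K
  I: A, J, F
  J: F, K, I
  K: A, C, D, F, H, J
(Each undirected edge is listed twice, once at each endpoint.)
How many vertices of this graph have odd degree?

Degrees: A:5, B:2, C:2, D:2, E:2, F:7, G:2, H:4, I:3, J:3, K:6
Odd-degree vertices: A, F, I, J.

4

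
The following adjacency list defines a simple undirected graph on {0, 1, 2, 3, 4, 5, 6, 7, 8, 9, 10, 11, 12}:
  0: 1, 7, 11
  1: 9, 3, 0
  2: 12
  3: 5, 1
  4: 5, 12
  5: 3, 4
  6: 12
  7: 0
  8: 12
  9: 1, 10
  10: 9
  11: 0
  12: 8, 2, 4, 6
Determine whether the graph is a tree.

|V| = 13, |E| = 12.
Connected and |E| = |V| - 1, which characterizes a tree.

Yes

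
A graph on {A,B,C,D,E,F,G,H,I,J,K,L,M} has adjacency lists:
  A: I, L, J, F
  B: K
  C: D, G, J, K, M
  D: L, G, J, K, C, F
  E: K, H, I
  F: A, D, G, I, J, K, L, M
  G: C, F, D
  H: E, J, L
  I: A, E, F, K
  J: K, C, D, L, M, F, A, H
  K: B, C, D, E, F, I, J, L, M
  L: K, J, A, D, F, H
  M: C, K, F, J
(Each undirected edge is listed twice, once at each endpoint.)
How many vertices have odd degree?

Degrees: A:4, B:1, C:5, D:6, E:3, F:8, G:3, H:3, I:4, J:8, K:9, L:6, M:4
Odd-degree vertices: B, C, E, G, H, K.

6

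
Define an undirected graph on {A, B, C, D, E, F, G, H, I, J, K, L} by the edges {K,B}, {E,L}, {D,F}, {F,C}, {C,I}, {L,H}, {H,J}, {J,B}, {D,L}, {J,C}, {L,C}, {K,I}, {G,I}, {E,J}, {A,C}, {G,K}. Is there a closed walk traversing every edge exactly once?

Degrees: A:1, B:2, C:5, D:2, E:2, F:2, G:2, H:2, I:3, J:4, K:3, L:4
Vertices with odd degree: A, C, I, K. An Eulerian circuit requires all degrees even.

No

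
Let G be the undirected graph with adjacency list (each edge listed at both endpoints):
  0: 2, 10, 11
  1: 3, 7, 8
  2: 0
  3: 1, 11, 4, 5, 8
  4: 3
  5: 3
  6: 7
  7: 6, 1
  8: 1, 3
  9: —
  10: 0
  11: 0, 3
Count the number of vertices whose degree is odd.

Degrees: 0:3, 1:3, 2:1, 3:5, 4:1, 5:1, 6:1, 7:2, 8:2, 9:0, 10:1, 11:2
Odd-degree vertices: 0, 1, 2, 3, 4, 5, 6, 10.

8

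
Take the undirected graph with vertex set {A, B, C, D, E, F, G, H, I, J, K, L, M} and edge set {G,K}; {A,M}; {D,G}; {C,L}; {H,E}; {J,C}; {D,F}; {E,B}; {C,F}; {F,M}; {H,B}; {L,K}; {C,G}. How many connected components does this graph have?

3

Component: {I}
Component: {B, E, H}
Component: {A, C, D, F, G, J, K, L, M}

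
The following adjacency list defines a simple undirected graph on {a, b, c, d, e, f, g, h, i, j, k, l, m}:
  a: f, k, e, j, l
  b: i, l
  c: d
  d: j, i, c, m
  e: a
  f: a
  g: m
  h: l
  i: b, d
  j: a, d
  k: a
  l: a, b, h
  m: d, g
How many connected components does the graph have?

1

Component: {a, b, c, d, e, f, g, h, i, j, k, l, m}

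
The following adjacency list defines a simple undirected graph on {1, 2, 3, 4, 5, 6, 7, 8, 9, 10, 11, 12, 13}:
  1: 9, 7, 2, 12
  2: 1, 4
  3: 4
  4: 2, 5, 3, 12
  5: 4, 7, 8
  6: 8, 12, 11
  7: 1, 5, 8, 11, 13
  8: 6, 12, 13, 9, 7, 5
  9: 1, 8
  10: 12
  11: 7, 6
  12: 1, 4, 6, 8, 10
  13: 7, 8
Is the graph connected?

Yes

Starting from 1 and exploring outward reaches every vertex (1, 7, 9, 2, 12, 5, 8, 11, 13, 4, 10, 6, 3); the graph is connected.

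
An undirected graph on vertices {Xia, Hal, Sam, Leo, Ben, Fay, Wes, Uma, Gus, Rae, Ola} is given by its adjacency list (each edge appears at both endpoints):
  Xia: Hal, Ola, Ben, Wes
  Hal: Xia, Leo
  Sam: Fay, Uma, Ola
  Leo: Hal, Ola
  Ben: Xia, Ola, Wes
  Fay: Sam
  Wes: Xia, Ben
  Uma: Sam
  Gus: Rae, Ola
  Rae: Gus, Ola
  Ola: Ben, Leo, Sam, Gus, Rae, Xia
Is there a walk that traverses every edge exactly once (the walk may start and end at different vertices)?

Degrees: Xia:4, Hal:2, Sam:3, Leo:2, Ben:3, Fay:1, Wes:2, Uma:1, Gus:2, Rae:2, Ola:6
Odd-degree vertices: Sam, Ben, Fay, Uma (4 total).
An Eulerian trail requires 0 or 2 odd-degree vertices; here there are 4.

No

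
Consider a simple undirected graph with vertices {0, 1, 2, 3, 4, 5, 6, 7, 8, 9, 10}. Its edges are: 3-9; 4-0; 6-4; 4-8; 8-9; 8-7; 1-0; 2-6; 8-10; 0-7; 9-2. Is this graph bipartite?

No

4-6-2-9-8-4 is an odd cycle (length 5), and a bipartite graph can contain only even cycles.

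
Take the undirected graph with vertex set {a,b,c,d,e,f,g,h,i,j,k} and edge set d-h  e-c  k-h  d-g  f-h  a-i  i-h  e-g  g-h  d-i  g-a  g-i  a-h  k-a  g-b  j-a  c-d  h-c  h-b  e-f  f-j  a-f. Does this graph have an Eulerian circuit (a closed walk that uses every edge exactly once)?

Degrees: a:6, b:2, c:3, d:4, e:3, f:4, g:6, h:8, i:4, j:2, k:2
Vertices with odd degree: c, e. An Eulerian circuit requires all degrees even.

No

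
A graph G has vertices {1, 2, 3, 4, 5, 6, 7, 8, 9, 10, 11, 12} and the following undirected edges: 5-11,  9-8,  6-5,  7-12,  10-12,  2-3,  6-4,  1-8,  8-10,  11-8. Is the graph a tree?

No

The graph has 12 vertices and 10 edges.
It is not connected, so it is not a tree.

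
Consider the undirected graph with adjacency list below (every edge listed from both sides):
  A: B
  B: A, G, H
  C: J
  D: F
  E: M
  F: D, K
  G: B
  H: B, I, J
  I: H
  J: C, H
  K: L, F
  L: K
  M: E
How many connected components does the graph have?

Component: {E, M}
Component: {D, F, K, L}
Component: {A, B, C, G, H, I, J}

3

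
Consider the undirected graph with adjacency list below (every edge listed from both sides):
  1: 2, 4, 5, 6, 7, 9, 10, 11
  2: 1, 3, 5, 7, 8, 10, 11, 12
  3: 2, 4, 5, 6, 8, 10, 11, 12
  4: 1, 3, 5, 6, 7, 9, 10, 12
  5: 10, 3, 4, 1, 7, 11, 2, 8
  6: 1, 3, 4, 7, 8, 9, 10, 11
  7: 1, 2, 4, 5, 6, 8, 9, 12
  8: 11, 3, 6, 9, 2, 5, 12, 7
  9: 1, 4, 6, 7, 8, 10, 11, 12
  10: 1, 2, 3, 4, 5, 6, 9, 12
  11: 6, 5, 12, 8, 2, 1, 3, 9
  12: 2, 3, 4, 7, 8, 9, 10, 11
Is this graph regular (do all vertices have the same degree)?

Degrees: 1:8, 2:8, 3:8, 4:8, 5:8, 6:8, 7:8, 8:8, 9:8, 10:8, 11:8, 12:8
All degrees equal 8; the graph is regular.

Yes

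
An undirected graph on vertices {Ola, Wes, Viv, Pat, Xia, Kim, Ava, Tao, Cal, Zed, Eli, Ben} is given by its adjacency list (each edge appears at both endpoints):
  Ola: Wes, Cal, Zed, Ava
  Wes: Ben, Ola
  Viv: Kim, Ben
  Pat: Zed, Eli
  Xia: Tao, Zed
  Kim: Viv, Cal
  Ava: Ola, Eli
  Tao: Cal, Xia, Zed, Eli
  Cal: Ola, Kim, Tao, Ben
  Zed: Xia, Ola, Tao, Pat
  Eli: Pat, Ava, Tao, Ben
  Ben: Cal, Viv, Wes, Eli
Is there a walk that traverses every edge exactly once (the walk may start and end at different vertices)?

Yes

Degrees: Ola:4, Wes:2, Viv:2, Pat:2, Xia:2, Kim:2, Ava:2, Tao:4, Cal:4, Zed:4, Eli:4, Ben:4
Odd-degree vertices: none (0 total).
With 0 odd-degree vertices and all edges in one connected piece, an Eulerian trail exists.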